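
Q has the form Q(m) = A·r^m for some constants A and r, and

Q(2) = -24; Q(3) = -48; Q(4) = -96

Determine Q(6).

-384

Consecutive ratio: -48/(-24) = 2, and -96/(-48) = 2, so r = 2.
Then A·2^2 = -24 gives A = -6, and Q(m) = -6·2^m.
Q(6) = -6·2^6 = -384.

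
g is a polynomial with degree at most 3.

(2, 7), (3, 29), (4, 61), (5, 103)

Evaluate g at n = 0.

-7

First differences: 22, 32, 42. Second differences: 10, 10.
Level-2 differences are constant, so g has degree 2.
Fitting a degree-2 polynomial gives g(n) = 5n² - 3n - 7.
Then g(0) = -7.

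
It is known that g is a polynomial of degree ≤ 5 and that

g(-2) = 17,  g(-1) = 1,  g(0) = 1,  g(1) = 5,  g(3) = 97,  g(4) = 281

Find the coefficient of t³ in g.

Write g(t) = at^5 + bt^4 + ct³ + dt² + et + p; the 6 given values yield a linear system in the 6 coefficients.
Solving, the leading coefficient vanishes, and g(t) = t^4 + t² + 2t + 1.
The coefficient of t³ is 0.

0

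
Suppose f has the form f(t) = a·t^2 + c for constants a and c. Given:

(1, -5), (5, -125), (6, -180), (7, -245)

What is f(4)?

From f(1) = -5 and f(5) = -125: 1a + c = -5 and 25a + c = -125.
Subtracting: 24a = -120, so a = -5; then c = -5 − (-5)·1 = 0.
So f(t) = -5t² + 0, and f(4) = -80.

-80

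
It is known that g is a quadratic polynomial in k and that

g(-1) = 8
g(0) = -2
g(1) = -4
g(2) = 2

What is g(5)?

68

First differences: -10, -2, 6. Second differences: 8, 8.
Level-2 differences are constant, so g has degree 2.
Fitting a degree-2 polynomial gives g(k) = 4k² - 6k - 2.
Then g(5) = 68.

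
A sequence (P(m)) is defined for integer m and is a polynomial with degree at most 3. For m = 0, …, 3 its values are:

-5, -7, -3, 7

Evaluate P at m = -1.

3

Write P(m) = am³ + bm² + cm + d; the 4 given values yield a linear system in the 4 coefficients.
Solving, the leading coefficient vanishes, and P(m) = 3m² - 5m - 5.
Then P(-1) = 3.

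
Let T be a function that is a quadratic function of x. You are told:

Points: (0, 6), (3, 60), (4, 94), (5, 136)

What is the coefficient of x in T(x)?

Write T(x) = ax² + bx + c; the 4 given values yield a linear system in the 3 coefficients.
Solving, T(x) = 4x² + 6x + 6.
The coefficient of x is 6.

6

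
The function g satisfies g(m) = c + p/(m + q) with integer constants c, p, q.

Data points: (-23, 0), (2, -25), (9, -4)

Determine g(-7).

2

(g(m) − c)(m + q) = p for each data point; the three points give a linear system in c and q, then p follows.
Solving: c = -1, q = -1, p = -24, so g(m) = -1 − 24/(m − 1).
Then g(-7) = -1 − 24/(-8) = 2.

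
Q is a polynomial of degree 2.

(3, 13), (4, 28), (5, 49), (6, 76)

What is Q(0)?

4

Write Q(t) = at² + bt + c; the 4 given values yield a linear system in the 3 coefficients.
Solving, Q(t) = 3t² - 6t + 4.
Then Q(0) = 4.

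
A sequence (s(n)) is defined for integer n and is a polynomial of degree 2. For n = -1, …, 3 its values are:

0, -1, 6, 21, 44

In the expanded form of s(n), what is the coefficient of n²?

4

Write s(n) = an² + bn + c; the 5 given values yield a linear system in the 3 coefficients.
Solving, s(n) = 4n² + 3n - 1.
The coefficient of n² is 4.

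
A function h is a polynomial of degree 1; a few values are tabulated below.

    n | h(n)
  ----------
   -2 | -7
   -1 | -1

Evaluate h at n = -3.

Write h(n) = an + b; the 2 given values yield a linear system in the 2 coefficients.
Solving, h(n) = 6n + 5.
Then h(-3) = -13.

-13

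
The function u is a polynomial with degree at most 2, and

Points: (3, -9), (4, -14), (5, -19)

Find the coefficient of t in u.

Write u(t) = at² + bt + c; the 3 given values yield a linear system in the 3 coefficients.
Solving, the leading coefficient vanishes, and u(t) = -5t + 6.
The coefficient of t is -5.

-5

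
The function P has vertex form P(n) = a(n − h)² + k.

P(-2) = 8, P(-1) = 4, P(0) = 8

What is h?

-1

First differences -4, 4; second difference 8 = 2a, so a = 4.
Expanding, the n-coefficient is −2ah = -8h; matching it to the data gives h = -1, and then k = 4.
So P(n) = 4(n + 1)² + 4.
Hence h = -1.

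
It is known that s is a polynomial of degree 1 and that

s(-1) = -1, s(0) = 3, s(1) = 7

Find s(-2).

-5

Write s(t) = at + b; the 3 given values yield a linear system in the 2 coefficients.
Solving, s(t) = 4t + 3.
Then s(-2) = -5.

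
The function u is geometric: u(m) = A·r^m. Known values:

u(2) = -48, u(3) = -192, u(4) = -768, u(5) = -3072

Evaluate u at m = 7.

Consecutive ratio: -192/(-48) = 4, and -768/(-192) = 4, so r = 4.
Then A·4^2 = -48 gives A = -3, and u(m) = -3·4^m.
u(7) = -3·4^7 = -49152.

-49152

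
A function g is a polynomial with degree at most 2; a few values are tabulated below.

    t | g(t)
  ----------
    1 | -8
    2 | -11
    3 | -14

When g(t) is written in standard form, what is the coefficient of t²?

0

Write g(t) = at² + bt + c; the 3 given values yield a linear system in the 3 coefficients.
Solving, the leading coefficient vanishes, and g(t) = -3t - 5.
The coefficient of t² is 0.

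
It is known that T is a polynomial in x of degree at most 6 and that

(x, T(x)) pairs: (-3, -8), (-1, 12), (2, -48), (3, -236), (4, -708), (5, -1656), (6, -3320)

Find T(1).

Write T(x) = ax^6 + bx^5 + cx^4 + dx³ + ex² + px + q; the 7 given values yield a linear system in the 7 coefficients.
Solving, the top 2 coefficients vanish, and T(x) = -2x^4 - 4x³ + 4x² - 2x + 4.
Then T(1) = 0.

0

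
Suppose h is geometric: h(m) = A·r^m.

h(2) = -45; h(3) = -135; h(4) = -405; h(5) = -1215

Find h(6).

Consecutive ratio: -135/(-45) = 3, and -405/(-135) = 3, so r = 3.
Then A·3^2 = -45 gives A = -5, and h(m) = -5·3^m.
h(6) = -5·3^6 = -3645.

-3645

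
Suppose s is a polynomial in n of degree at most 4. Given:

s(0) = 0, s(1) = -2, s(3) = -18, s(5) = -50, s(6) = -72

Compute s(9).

-162

Write s(n) = an^4 + bn³ + cn² + dn + e; the 5 given values yield a linear system in the 5 coefficients.
Solving, the top 2 coefficients vanish, and s(n) = -2n².
Then s(9) = -162.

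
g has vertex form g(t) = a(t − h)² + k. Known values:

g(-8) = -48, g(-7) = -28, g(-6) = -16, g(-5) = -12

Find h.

First differences 20, 12, 4; second difference -8 = 2a, so a = -4.
Expanding, the t-coefficient is −2ah = 8h; matching it to the data gives h = -5, and then k = -12.
So g(t) = -4(t + 5)² − 12.
Hence h = -5.

-5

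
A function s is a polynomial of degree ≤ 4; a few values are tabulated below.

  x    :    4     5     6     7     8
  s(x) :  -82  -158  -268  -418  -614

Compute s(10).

First differences: -76, -110, -150, -196. Second differences: -34, -40, -46. Third differences: -6, -6.
Level-3 differences are constant, so s has degree 3.
Fitting a degree-3 polynomial gives s(x) = -x³ - 2x² + 3x + 2.
Then s(10) = -1168.

-1168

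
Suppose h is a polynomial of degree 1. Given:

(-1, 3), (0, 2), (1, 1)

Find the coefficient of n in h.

First differences: -1, -1.
Level-1 differences are constant, so h has degree 1.
Fitting a degree-1 polynomial gives h(n) = -n + 2.
The coefficient of n is -1.

-1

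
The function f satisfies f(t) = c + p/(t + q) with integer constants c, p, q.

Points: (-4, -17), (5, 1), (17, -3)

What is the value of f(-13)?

-8

(f(t) − c)(t + q) = p for each data point; the three points give a linear system in c and q, then p follows.
Solving: c = -5, q = 1, p = 36, so f(t) = -5 + 36/(t + 1).
Then f(-13) = -5 + 36/(-12) = -8.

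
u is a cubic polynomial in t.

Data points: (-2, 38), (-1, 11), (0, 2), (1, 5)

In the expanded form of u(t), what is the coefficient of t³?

Write u(t) = at³ + bt² + ct + d; the 4 given values yield a linear system in the 4 coefficients.
Solving, u(t) = -t³ + 6t² - 2t + 2.
The coefficient of t³ is -1.

-1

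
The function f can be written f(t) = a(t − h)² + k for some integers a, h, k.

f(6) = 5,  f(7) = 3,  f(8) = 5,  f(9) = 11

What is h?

First differences -2, 2, 6; second difference 4 = 2a, so a = 2.
Expanding, the t-coefficient is −2ah = -4h; matching it to the data gives h = 7, and then k = 3.
So f(t) = 2(t − 7)² + 3.
Hence h = 7.

7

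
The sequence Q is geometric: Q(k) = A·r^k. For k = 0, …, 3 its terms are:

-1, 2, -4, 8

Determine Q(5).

Consecutive ratio: 2/(-1) = -2, and -4/2 = -2, so r = -2.
Then A·(-2)^0 = -1 gives A = -1, and Q(k) = -1·(-2)^k.
Q(5) = -1·(-2)^5 = 32.

32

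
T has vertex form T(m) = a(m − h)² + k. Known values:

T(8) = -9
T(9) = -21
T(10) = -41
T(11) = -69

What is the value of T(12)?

First differences -12, -20, -28; second difference -8 = 2a, so a = -4.
Expanding, the m-coefficient is −2ah = 8h; matching it to the data gives h = 7, and then k = -5.
So T(m) = -4(m − 7)² − 5.
T(12) = -4·5² − 5 = -105.

-105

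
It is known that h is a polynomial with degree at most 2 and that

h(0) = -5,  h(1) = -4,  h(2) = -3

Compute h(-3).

-8

First differences: 1, 1.
Level-1 differences are constant, so h has degree 1.
Fitting a degree-1 polynomial gives h(t) = t - 5.
Then h(-3) = -8.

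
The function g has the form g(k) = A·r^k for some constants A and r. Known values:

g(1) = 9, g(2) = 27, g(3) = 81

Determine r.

3

Consecutive ratio: 27/9 = 3, and 81/27 = 3, so r = 3.
Then A·3^1 = 9 gives A = 3, and g(k) = 3·3^k.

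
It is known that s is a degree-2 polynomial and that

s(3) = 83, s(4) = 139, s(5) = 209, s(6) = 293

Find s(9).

629

First differences: 56, 70, 84. Second differences: 14, 14.
Level-2 differences are constant, so s has degree 2.
Fitting a degree-2 polynomial gives s(x) = 7x² + 7x - 1.
Then s(9) = 629.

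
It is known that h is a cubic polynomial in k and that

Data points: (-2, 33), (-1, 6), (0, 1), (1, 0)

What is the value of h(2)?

Write h(k) = ak³ + bk² + ck + d; the 4 given values yield a linear system in the 4 coefficients.
Solving, h(k) = -3k³ + 2k² + 1.
Then h(2) = -15.

-15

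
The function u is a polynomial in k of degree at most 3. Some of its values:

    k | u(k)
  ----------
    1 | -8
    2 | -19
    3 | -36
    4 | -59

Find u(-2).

-11

Write u(k) = ak³ + bk² + ck + d; the 4 given values yield a linear system in the 4 coefficients.
Solving, the leading coefficient vanishes, and u(k) = -3k² - 2k - 3.
Then u(-2) = -11.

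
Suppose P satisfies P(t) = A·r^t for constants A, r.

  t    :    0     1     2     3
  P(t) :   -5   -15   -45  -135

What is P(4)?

-405

Consecutive ratio: -15/(-5) = 3, and -45/(-15) = 3, so r = 3.
Then A·3^0 = -5 gives A = -5, and P(t) = -5·3^t.
P(4) = -5·3^4 = -405.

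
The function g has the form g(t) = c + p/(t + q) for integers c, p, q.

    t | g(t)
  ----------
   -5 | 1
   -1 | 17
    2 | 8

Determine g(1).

(g(t) − c)(t + q) = p for each data point; the three points give a linear system in c and q, then p follows.
Solving: c = 5, q = 2, p = 12, so g(t) = 5 + 12/(t + 2).
Then g(1) = 5 + 12/3 = 9.

9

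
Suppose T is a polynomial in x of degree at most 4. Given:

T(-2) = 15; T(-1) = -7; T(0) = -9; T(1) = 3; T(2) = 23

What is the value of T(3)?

45

Write T(x) = ax^4 + bx³ + cx² + dx + e; the 5 given values yield a linear system in the 5 coefficients.
Solving, the leading coefficient vanishes, and T(x) = -x³ + 7x² + 6x - 9.
Then T(3) = 45.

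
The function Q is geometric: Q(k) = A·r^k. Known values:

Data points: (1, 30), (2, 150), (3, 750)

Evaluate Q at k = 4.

3750

Consecutive ratio: 150/30 = 5, and 750/150 = 5, so r = 5.
Then A·5^1 = 30 gives A = 6, and Q(k) = 6·5^k.
Q(4) = 6·5^4 = 3750.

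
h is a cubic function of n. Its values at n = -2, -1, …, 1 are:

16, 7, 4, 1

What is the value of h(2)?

-8

Write h(n) = an³ + bn² + cn + d; the 4 given values yield a linear system in the 4 coefficients.
Solving, h(n) = -n³ - 2n + 4.
Then h(2) = -8.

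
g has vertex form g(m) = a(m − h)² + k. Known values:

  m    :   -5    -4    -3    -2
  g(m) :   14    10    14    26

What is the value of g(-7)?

First differences -4, 4, 12; second difference 8 = 2a, so a = 4.
Expanding, the m-coefficient is −2ah = -8h; matching it to the data gives h = -4, and then k = 10.
So g(m) = 4(m + 4)² + 10.
g(-7) = 4·(-3)² + 10 = 46.

46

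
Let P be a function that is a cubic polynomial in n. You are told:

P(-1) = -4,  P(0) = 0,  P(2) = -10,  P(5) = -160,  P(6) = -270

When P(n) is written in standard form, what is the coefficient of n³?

-1

Write P(n) = an³ + bn² + cn + d; the 5 given values yield a linear system in the 4 coefficients.
Solving, P(n) = -n³ - 2n² + 3n.
The coefficient of n³ is -1.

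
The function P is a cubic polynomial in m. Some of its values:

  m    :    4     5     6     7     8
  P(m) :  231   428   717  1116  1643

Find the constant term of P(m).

3

First differences: 197, 289, 399, 527. Second differences: 92, 110, 128. Third differences: 18, 18.
Level-3 differences are constant, so P has degree 3.
Fitting a degree-3 polynomial gives P(m) = 3m³ + m² + 5m + 3.
The constant term is P(0) = 3.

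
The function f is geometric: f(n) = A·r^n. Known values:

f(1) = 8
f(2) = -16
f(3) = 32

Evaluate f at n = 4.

Consecutive ratio: -16/8 = -2, and 32/(-16) = -2, so r = -2.
Then A·(-2)^1 = 8 gives A = -4, and f(n) = -4·(-2)^n.
f(4) = -4·(-2)^4 = -64.

-64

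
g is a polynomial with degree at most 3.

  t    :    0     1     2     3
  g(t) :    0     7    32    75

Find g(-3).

First differences: 7, 25, 43. Second differences: 18, 18.
Level-2 differences are constant, so g has degree 2.
Fitting a degree-2 polynomial gives g(t) = 9t² - 2t.
Then g(-3) = 87.

87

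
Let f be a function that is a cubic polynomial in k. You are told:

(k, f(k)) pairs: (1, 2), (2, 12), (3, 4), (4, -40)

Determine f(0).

Write f(k) = ak³ + bk² + ck + d; the 4 given values yield a linear system in the 4 coefficients.
Solving, f(k) = -3k³ + 9k² + 4k - 8.
Then f(0) = -8.

-8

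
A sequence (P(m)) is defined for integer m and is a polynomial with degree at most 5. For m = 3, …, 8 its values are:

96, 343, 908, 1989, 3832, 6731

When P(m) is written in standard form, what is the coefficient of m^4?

2

First differences: 247, 565, 1081, 1843, 2899. Second differences: 318, 516, 762, 1056. Third differences: 198, 246, 294. Fourth differences: 48, 48.
Level-4 differences are constant, so P has degree 4.
Fitting a degree-4 polynomial gives P(m) = 2m^4 - 3m³ + m² + m + 3.
The coefficient of m^4 is 2.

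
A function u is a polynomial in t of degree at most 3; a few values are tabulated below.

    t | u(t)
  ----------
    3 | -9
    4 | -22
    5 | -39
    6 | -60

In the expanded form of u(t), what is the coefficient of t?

First differences: -13, -17, -21. Second differences: -4, -4.
Level-2 differences are constant, so u has degree 2.
Fitting a degree-2 polynomial gives u(t) = -2t² + t + 6.
The coefficient of t is 1.

1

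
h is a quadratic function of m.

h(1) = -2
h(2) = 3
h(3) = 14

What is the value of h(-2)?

Write h(m) = am² + bm + c; the 3 given values yield a linear system in the 3 coefficients.
Solving, h(m) = 3m² - 4m - 1.
Then h(-2) = 19.

19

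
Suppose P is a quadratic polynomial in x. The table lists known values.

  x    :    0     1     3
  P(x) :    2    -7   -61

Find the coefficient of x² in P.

-6

Write P(x) = ax² + bx + c; the 3 given values yield a linear system in the 3 coefficients.
Solving, P(x) = -6x² - 3x + 2.
The coefficient of x² is -6.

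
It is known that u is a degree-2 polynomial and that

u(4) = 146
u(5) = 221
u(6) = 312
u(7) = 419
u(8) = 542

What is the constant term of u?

First differences: 75, 91, 107, 123. Second differences: 16, 16, 16.
Level-2 differences are constant, so u has degree 2.
Fitting a degree-2 polynomial gives u(n) = 8n² + 3n + 6.
The constant term is u(0) = 6.

6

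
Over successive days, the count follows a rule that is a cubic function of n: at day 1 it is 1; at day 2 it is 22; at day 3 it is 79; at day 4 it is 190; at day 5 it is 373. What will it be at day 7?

1027

Write the value at n as g(n).
First differences: 21, 57, 111, 183. Second differences: 36, 54, 72. Third differences: 18, 18.
Level-3 differences are constant, so g has degree 3.
Fitting a degree-3 polynomial gives g(n) = 3n³ - 2.
Then g(7) = 1027.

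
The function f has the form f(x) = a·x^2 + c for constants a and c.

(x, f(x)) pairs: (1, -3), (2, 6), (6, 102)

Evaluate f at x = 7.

From f(1) = -3 and f(2) = 6: 1a + c = -3 and 4a + c = 6.
Subtracting: 3a = 9, so a = 3; then c = -3 − 3·1 = -6.
So f(x) = 3x² − 6, and f(7) = 141.

141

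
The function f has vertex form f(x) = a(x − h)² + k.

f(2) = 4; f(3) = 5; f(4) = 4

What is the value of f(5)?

1

First differences 1, -1; second difference -2 = 2a, so a = -1.
Expanding, the x-coefficient is −2ah = 2h; matching it to the data gives h = 3, and then k = 5.
So f(x) = -1(x − 3)² + 5.
f(5) = -1·2² + 5 = 1.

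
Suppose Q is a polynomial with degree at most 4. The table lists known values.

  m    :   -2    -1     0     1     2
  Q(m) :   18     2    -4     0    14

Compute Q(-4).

Write Q(m) = am^4 + bm³ + cm² + dm + e; the 5 given values yield a linear system in the 5 coefficients.
Solving, the top 2 coefficients vanish, and Q(m) = 5m² - m - 4.
Then Q(-4) = 80.

80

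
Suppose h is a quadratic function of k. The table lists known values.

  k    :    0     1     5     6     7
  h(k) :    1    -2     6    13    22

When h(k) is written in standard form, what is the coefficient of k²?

Write h(k) = ak² + bk + c; the 5 given values yield a linear system in the 3 coefficients.
Solving, h(k) = k² - 4k + 1.
The coefficient of k² is 1.

1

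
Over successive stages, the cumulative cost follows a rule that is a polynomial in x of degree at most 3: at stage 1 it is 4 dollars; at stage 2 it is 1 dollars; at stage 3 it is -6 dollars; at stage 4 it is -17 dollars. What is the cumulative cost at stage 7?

-74

Write the value at x as T(x).
First differences: -3, -7, -11. Second differences: -4, -4.
Level-2 differences are constant, so T has degree 2.
Fitting a degree-2 polynomial gives T(x) = -2x² + 3x + 3.
Then T(7) = -74.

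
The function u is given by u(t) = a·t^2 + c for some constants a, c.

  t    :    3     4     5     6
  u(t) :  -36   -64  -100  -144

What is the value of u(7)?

From u(3) = -36 and u(4) = -64: 9a + c = -36 and 16a + c = -64.
Subtracting: 7a = -28, so a = -4; then c = -36 − (-4)·9 = 0.
So u(t) = -4t² + 0, and u(7) = -196.

-196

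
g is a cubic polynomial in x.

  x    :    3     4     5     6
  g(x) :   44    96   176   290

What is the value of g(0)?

-4

Write g(x) = ax³ + bx² + cx + d; the 4 given values yield a linear system in the 4 coefficients.
Solving, g(x) = x³ + 2x² + x - 4.
Then g(0) = -4.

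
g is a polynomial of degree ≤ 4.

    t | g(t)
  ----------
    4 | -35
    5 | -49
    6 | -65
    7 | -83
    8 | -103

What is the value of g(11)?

First differences: -14, -16, -18, -20. Second differences: -2, -2, -2.
Level-2 differences are constant, so g has degree 2.
Fitting a degree-2 polynomial gives g(t) = -t² - 5t + 1.
Then g(11) = -175.

-175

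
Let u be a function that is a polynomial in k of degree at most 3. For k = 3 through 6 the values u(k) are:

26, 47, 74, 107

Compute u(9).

242

Write u(k) = ak³ + bk² + ck + d; the 4 given values yield a linear system in the 4 coefficients.
Solving, the leading coefficient vanishes, and u(k) = 3k² - 1.
Then u(9) = 242.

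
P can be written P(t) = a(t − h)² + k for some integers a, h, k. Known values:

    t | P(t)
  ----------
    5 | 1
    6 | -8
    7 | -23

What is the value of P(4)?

4

First differences -9, -15; second difference -6 = 2a, so a = -3.
Expanding, the t-coefficient is −2ah = 6h; matching it to the data gives h = 4, and then k = 4.
So P(t) = -3(t − 4)² + 4.
P(4) = -3·0² + 4 = 4.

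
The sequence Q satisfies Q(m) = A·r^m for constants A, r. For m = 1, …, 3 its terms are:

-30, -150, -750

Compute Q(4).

-3750

Consecutive ratio: -150/(-30) = 5, and -750/(-150) = 5, so r = 5.
Then A·5^1 = -30 gives A = -6, and Q(m) = -6·5^m.
Q(4) = -6·5^4 = -3750.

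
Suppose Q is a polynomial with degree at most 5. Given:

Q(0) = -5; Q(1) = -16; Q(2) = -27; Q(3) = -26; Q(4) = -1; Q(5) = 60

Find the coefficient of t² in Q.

First differences: -11, -11, 1, 25, 61. Second differences: 0, 12, 24, 36. Third differences: 12, 12, 12.
Level-3 differences are constant, so Q has degree 3.
Fitting a degree-3 polynomial gives Q(t) = 2t³ - 6t² - 7t - 5.
The coefficient of t² is -6.

-6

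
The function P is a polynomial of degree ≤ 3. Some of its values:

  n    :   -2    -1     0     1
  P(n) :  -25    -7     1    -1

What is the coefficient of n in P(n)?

3

First differences: 18, 8, -2. Second differences: -10, -10.
Level-2 differences are constant, so P has degree 2.
Fitting a degree-2 polynomial gives P(n) = -5n² + 3n + 1.
The coefficient of n is 3.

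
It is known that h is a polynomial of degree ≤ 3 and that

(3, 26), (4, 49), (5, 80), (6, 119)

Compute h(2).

Write h(n) = an³ + bn² + cn + d; the 4 given values yield a linear system in the 4 coefficients.
Solving, the leading coefficient vanishes, and h(n) = 4n² - 5n + 5.
Then h(2) = 11.

11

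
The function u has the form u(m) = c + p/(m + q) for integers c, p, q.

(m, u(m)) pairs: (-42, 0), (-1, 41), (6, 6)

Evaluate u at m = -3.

-39

(u(m) − c)(m + q) = p for each data point; the three points give a linear system in c and q, then p follows.
Solving: c = 1, q = 2, p = 40, so u(m) = 1 + 40/(m + 2).
Then u(-3) = 1 + 40/(-1) = -39.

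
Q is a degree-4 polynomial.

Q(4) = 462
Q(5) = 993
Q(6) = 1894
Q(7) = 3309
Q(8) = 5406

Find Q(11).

17829

Write Q(m) = am^4 + bm³ + cm² + dm + e; the 5 given values yield a linear system in the 5 coefficients.
Solving, Q(m) = m^4 + 2m³ + 4m² + 4m - 2.
Then Q(11) = 17829.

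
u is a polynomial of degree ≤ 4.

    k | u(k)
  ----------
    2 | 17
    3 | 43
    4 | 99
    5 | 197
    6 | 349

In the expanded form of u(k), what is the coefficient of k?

First differences: 26, 56, 98, 152. Second differences: 30, 42, 54. Third differences: 12, 12.
Level-3 differences are constant, so u has degree 3.
Fitting a degree-3 polynomial gives u(k) = 2k³ - 3k² + 3k + 7.
The coefficient of k is 3.

3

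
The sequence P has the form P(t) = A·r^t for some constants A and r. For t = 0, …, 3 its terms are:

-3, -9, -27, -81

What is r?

3

Consecutive ratio: -9/(-3) = 3, and -27/(-9) = 3, so r = 3.
Then A·3^0 = -3 gives A = -3, and P(t) = -3·3^t.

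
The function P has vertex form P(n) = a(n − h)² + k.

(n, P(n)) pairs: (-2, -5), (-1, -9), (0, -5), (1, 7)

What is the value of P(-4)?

27

First differences -4, 4, 12; second difference 8 = 2a, so a = 4.
Expanding, the n-coefficient is −2ah = -8h; matching it to the data gives h = -1, and then k = -9.
So P(n) = 4(n + 1)² − 9.
P(-4) = 4·(-3)² − 9 = 27.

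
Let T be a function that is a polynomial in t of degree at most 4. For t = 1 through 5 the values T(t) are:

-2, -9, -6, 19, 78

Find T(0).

First differences: -7, 3, 25, 59. Second differences: 10, 22, 34. Third differences: 12, 12.
Level-3 differences are constant, so T has degree 3.
Fitting a degree-3 polynomial gives T(t) = 2t³ - 7t² + 3.
Then T(0) = 3.

3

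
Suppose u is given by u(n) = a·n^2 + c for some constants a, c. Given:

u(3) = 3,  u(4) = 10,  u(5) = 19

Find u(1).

-5

From u(3) = 3 and u(4) = 10: 9a + c = 3 and 16a + c = 10.
Subtracting: 7a = 7, so a = 1; then c = 3 − 1·9 = -6.
So u(n) = 1n² − 6, and u(1) = -5.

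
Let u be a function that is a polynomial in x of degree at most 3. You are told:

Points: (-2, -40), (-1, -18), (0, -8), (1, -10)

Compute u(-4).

First differences: 22, 10, -2. Second differences: -12, -12.
Level-2 differences are constant, so u has degree 2.
Fitting a degree-2 polynomial gives u(x) = -6x² + 4x - 8.
Then u(-4) = -120.

-120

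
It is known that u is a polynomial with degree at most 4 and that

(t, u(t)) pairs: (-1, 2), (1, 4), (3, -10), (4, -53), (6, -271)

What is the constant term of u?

Write u(t) = at^4 + bt³ + ct² + dt + e; the 5 given values yield a linear system in the 5 coefficients.
Solving, the leading coefficient vanishes, and u(t) = -2t³ + 4t² + 3t - 1.
The constant term is u(0) = -1.

-1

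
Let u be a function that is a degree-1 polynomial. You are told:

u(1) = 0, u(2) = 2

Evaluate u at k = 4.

6

Write u(k) = ak + b; the 2 given values yield a linear system in the 2 coefficients.
Solving, u(k) = 2k - 2.
Then u(4) = 6.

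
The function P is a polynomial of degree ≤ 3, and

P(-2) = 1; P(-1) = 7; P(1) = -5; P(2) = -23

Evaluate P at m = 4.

Write P(m) = am³ + bm² + cm + d; the 4 given values yield a linear system in the 4 coefficients.
Solving, the leading coefficient vanishes, and P(m) = -4m² - 6m + 5.
Then P(4) = -83.

-83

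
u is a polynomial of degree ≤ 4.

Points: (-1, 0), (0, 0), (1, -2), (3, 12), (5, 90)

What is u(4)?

40

Write u(m) = am^4 + bm³ + cm² + dm + e; the 5 given values yield a linear system in the 5 coefficients.
Solving, the leading coefficient vanishes, and u(m) = m³ - m² - 2m.
Then u(4) = 40.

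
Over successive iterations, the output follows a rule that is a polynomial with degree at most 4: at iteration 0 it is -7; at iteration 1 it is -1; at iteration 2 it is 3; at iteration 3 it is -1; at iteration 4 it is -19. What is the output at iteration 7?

Write the value at x as s(x).
Write s(x) = ax^4 + bx³ + cx² + dx + e; the 5 given values yield a linear system in the 5 coefficients.
Solving, the leading coefficient vanishes, and s(x) = -x³ + 2x² + 5x - 7.
Then s(7) = -217.

-217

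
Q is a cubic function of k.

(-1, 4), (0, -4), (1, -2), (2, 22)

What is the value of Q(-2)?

10

Write Q(k) = ak³ + bk² + ck + d; the 4 given values yield a linear system in the 4 coefficients.
Solving, Q(k) = 2k³ + 5k² - 5k - 4.
Then Q(-2) = 10.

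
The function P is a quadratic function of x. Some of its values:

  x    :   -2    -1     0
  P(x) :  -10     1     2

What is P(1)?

Write P(x) = ax² + bx + c; the 3 given values yield a linear system in the 3 coefficients.
Solving, P(x) = -5x² - 4x + 2.
Then P(1) = -7.

-7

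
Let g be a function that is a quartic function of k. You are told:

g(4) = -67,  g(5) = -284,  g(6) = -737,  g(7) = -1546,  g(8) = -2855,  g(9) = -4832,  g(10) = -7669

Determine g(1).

Write g(k) = ak^4 + bk³ + ck² + dk + e; the 7 given values yield a linear system in the 5 coefficients.
Solving, g(k) = -k^4 + 2k³ + 3k² + 3k + 1.
Then g(1) = 8.

8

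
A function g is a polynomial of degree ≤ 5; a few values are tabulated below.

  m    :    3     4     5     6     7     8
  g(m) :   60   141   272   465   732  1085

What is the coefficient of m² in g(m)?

1

First differences: 81, 131, 193, 267, 353. Second differences: 50, 62, 74, 86. Third differences: 12, 12, 12.
Level-3 differences are constant, so g has degree 3.
Fitting a degree-3 polynomial gives g(m) = 2m³ + m² - 3.
The coefficient of m² is 1.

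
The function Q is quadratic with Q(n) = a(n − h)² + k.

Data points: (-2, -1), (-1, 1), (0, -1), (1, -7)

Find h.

-1

First differences 2, -2, -6; second difference -4 = 2a, so a = -2.
Expanding, the n-coefficient is −2ah = 4h; matching it to the data gives h = -1, and then k = 1.
So Q(n) = -2(n + 1)² + 1.
Hence h = -1.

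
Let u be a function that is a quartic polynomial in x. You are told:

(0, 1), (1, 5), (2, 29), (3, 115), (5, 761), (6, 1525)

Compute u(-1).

Write u(x) = ax^4 + bx³ + cx² + dx + e; the 6 given values yield a linear system in the 5 coefficients.
Solving, u(x) = x^4 + x³ + 2x + 1.
Then u(-1) = -1.

-1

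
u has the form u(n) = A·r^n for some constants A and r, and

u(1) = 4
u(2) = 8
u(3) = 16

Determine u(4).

32

Consecutive ratio: 8/4 = 2, and 16/8 = 2, so r = 2.
Then A·2^1 = 4 gives A = 2, and u(n) = 2·2^n.
u(4) = 2·2^4 = 32.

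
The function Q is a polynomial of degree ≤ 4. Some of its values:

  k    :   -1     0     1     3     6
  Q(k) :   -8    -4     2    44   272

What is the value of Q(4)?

Write Q(k) = ak^4 + bk³ + ck² + dk + e; the 5 given values yield a linear system in the 5 coefficients.
Solving, the leading coefficient vanishes, and Q(k) = k³ + k² + 4k - 4.
Then Q(4) = 92.

92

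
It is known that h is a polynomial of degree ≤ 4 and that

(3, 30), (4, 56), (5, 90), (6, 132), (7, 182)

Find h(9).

306

Write h(k) = ak^4 + bk³ + ck² + dk + e; the 5 given values yield a linear system in the 5 coefficients.
Solving, the top 2 coefficients vanish, and h(k) = 4k² - 2k.
Then h(9) = 306.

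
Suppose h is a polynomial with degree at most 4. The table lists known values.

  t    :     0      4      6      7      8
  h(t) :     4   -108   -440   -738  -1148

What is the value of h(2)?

-8

Write h(t) = at^4 + bt³ + ct² + dt + e; the 5 given values yield a linear system in the 5 coefficients.
Solving, the leading coefficient vanishes, and h(t) = -3t³ + 7t² - 8t + 4.
Then h(2) = -8.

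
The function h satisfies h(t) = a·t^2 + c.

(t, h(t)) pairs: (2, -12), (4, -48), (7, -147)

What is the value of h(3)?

From h(2) = -12 and h(4) = -48: 4a + c = -12 and 16a + c = -48.
Subtracting: 12a = -36, so a = -3; then c = -12 − (-3)·4 = 0.
So h(t) = -3t² + 0, and h(3) = -27.

-27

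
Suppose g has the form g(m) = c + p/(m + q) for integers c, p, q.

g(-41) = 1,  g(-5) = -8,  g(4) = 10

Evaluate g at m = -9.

-3

(g(m) − c)(m + q) = p for each data point; the three points give a linear system in c and q, then p follows.
Solving: c = 2, q = 1, p = 40, so g(m) = 2 + 40/(m + 1).
Then g(-9) = 2 + 40/(-8) = -3.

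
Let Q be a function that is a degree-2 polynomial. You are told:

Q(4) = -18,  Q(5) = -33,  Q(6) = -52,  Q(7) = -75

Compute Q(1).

3

First differences: -15, -19, -23. Second differences: -4, -4.
Level-2 differences are constant, so Q has degree 2.
Fitting a degree-2 polynomial gives Q(m) = -2m² + 3m + 2.
Then Q(1) = 3.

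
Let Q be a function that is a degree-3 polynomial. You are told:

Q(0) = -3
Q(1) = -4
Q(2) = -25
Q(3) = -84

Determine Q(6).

-669

Write Q(k) = ak³ + bk² + ck + d; the 4 given values yield a linear system in the 4 coefficients.
Solving, Q(k) = -3k³ - k² + 3k - 3.
Then Q(6) = -669.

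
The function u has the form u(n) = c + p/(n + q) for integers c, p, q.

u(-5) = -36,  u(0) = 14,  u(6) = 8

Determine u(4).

(u(n) − c)(n + q) = p for each data point; the three points give a linear system in c and q, then p follows.
Solving: c = 4, q = 4, p = 40, so u(n) = 4 + 40/(n + 4).
Then u(4) = 4 + 40/8 = 9.

9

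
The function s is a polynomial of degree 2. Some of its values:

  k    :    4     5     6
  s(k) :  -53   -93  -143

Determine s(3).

-23

Write s(k) = ak² + bk + c; the 3 given values yield a linear system in the 3 coefficients.
Solving, s(k) = -5k² + 5k + 7.
Then s(3) = -23.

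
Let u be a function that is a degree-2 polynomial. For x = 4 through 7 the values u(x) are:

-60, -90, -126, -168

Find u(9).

Write u(x) = ax² + bx + c; the 4 given values yield a linear system in the 3 coefficients.
Solving, u(x) = -3x² - 3x.
Then u(9) = -270.

-270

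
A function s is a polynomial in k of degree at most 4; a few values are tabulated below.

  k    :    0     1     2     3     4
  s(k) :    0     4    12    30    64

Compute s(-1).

-6

Write s(k) = ak^4 + bk³ + ck² + dk + e; the 5 given values yield a linear system in the 5 coefficients.
Solving, the leading coefficient vanishes, and s(k) = k³ - k² + 4k.
Then s(-1) = -6.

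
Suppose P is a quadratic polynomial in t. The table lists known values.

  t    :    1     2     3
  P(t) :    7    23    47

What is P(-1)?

Write P(t) = at² + bt + c; the 3 given values yield a linear system in the 3 coefficients.
Solving, P(t) = 4t² + 4t - 1.
Then P(-1) = -1.

-1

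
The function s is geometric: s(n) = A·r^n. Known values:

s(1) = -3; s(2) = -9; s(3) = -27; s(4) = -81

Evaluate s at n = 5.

-243

Consecutive ratio: -9/(-3) = 3, and -27/(-9) = 3, so r = 3.
Then A·3^1 = -3 gives A = -1, and s(n) = -1·3^n.
s(5) = -1·3^5 = -243.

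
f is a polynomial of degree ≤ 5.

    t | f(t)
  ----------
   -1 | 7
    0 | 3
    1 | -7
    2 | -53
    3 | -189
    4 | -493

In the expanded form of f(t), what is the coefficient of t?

First differences: -4, -10, -46, -136, -304. Second differences: -6, -36, -90, -168. Third differences: -30, -54, -78. Fourth differences: -24, -24.
Level-4 differences are constant, so f has degree 4.
Fitting a degree-4 polynomial gives f(t) = -t^4 - 3t³ - 2t² - 4t + 3.
The coefficient of t is -4.

-4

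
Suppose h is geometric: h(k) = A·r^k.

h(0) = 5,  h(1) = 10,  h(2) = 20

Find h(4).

80

Consecutive ratio: 10/5 = 2, and 20/10 = 2, so r = 2.
Then A·2^0 = 5 gives A = 5, and h(k) = 5·2^k.
h(4) = 5·2^4 = 80.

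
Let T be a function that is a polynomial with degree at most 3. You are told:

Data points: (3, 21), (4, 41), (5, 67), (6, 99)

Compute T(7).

137

First differences: 20, 26, 32. Second differences: 6, 6.
Level-2 differences are constant, so T has degree 2.
Fitting a degree-2 polynomial gives T(k) = 3k² - k - 3.
Then T(7) = 137.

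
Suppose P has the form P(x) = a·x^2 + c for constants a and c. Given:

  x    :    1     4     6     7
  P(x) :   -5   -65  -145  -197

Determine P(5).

-101

From P(1) = -5 and P(4) = -65: 1a + c = -5 and 16a + c = -65.
Subtracting: 15a = -60, so a = -4; then c = -5 − (-4)·1 = -1.
So P(x) = -4x² − 1, and P(5) = -101.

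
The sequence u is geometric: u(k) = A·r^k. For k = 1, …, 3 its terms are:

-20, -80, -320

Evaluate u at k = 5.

-5120

Consecutive ratio: -80/(-20) = 4, and -320/(-80) = 4, so r = 4.
Then A·4^1 = -20 gives A = -5, and u(k) = -5·4^k.
u(5) = -5·4^5 = -5120.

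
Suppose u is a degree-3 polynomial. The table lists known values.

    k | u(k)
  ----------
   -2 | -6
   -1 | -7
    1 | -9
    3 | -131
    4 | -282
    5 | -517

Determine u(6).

Write u(k) = ak³ + bk² + ck + d; the 6 given values yield a linear system in the 4 coefficients.
Solving, u(k) = -3k³ - 6k² + 2k - 2.
Then u(6) = -854.

-854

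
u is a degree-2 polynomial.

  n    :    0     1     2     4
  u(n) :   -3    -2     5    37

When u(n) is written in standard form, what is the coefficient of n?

Write u(n) = an² + bn + c; the 4 given values yield a linear system in the 3 coefficients.
Solving, u(n) = 3n² - 2n - 3.
The coefficient of n is -2.

-2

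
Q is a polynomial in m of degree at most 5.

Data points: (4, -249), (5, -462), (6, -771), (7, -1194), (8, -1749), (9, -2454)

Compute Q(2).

First differences: -213, -309, -423, -555, -705. Second differences: -96, -114, -132, -150. Third differences: -18, -18, -18.
Level-3 differences are constant, so Q has degree 3.
Fitting a degree-3 polynomial gives Q(m) = -3m³ - 3m² - 3m + 3.
Then Q(2) = -39.

-39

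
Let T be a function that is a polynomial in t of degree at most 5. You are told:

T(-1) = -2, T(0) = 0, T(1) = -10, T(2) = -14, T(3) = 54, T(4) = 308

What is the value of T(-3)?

126

Write T(t) = at^5 + bt^4 + ct³ + dt² + et + p; the 6 given values yield a linear system in the 6 coefficients.
Solving, the leading coefficient vanishes, and T(t) = 2t^4 - t³ - 8t² - 3t.
Then T(-3) = 126.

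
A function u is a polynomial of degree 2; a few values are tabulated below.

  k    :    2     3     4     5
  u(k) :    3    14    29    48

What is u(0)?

-7

First differences: 11, 15, 19. Second differences: 4, 4.
Level-2 differences are constant, so u has degree 2.
Fitting a degree-2 polynomial gives u(k) = 2k² + k - 7.
The constant term is u(0) = -7.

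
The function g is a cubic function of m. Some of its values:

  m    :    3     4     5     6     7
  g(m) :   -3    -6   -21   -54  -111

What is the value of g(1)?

First differences: -3, -15, -33, -57. Second differences: -12, -18, -24. Third differences: -6, -6.
Level-3 differences are constant, so g has degree 3.
Fitting a degree-3 polynomial gives g(m) = -m³ + 6m² - 8m - 6.
Then g(1) = -9.

-9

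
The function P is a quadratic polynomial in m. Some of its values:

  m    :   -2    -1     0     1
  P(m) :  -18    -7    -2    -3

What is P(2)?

Write P(m) = am² + bm + c; the 4 given values yield a linear system in the 3 coefficients.
Solving, P(m) = -3m² + 2m - 2.
Then P(2) = -10.

-10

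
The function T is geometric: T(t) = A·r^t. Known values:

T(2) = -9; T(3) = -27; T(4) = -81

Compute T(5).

-243

Consecutive ratio: -27/(-9) = 3, and -81/(-27) = 3, so r = 3.
Then A·3^2 = -9 gives A = -1, and T(t) = -1·3^t.
T(5) = -1·3^5 = -243.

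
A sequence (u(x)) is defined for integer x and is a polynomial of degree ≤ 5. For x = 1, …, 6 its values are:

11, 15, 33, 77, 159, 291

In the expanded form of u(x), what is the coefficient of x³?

2

Write u(x) = ax^5 + bx^4 + cx³ + dx² + ex + p; the 6 given values yield a linear system in the 6 coefficients.
Solving, the top 2 coefficients vanish, and u(x) = 2x³ - 5x² + 5x + 9.
The coefficient of x³ is 2.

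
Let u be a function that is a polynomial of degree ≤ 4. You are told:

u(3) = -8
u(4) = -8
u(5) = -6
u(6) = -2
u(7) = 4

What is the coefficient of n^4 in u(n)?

0

First differences: 0, 2, 4, 6. Second differences: 2, 2, 2.
Level-2 differences are constant, so u has degree 2.
Fitting a degree-2 polynomial gives u(n) = n² - 7n + 4.
The coefficient of n^4 is 0.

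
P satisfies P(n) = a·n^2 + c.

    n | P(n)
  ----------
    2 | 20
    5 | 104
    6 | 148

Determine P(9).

328

From P(2) = 20 and P(5) = 104: 4a + c = 20 and 25a + c = 104.
Subtracting: 21a = 84, so a = 4; then c = 20 − 4·4 = 4.
So P(n) = 4n² + 4, and P(9) = 328.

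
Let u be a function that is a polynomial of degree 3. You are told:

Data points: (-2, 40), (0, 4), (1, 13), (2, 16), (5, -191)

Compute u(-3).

121

Write u(x) = ax³ + bx² + cx + d; the 5 given values yield a linear system in the 4 coefficients.
Solving, u(x) = -3x³ + 6x² + 6x + 4.
Then u(-3) = 121.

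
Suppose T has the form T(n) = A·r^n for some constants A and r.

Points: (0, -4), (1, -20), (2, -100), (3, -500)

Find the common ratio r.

5

Consecutive ratio: -20/(-4) = 5, and -100/(-20) = 5, so r = 5.
Then A·5^0 = -4 gives A = -4, and T(n) = -4·5^n.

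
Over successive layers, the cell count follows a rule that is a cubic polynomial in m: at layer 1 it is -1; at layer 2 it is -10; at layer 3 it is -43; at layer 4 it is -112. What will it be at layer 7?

-655

Write the value at m as T(m).
Write T(m) = am³ + bm² + cm + d; the 4 given values yield a linear system in the 4 coefficients.
Solving, T(m) = -2m³ + 5m - 4.
Then T(7) = -655.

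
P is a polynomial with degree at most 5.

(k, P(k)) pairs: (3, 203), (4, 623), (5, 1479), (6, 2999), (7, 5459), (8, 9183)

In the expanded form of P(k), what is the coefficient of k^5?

0

First differences: 420, 856, 1520, 2460, 3724. Second differences: 436, 664, 940, 1264. Third differences: 228, 276, 324. Fourth differences: 48, 48.
Level-4 differences are constant, so P has degree 4.
Fitting a degree-4 polynomial gives P(k) = 2k^4 + 2k³ - 4k - 1.
The coefficient of k^5 is 0.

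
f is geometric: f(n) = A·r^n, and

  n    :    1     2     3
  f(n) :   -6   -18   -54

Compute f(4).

Consecutive ratio: -18/(-6) = 3, and -54/(-18) = 3, so r = 3.
Then A·3^1 = -6 gives A = -2, and f(n) = -2·3^n.
f(4) = -2·3^4 = -162.

-162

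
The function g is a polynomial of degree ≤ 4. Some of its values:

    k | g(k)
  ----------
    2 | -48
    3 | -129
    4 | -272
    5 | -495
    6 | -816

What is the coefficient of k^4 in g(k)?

First differences: -81, -143, -223, -321. Second differences: -62, -80, -98. Third differences: -18, -18.
Level-3 differences are constant, so g has degree 3.
Fitting a degree-3 polynomial gives g(k) = -3k³ - 4k² - 4k.
The coefficient of k^4 is 0.

0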